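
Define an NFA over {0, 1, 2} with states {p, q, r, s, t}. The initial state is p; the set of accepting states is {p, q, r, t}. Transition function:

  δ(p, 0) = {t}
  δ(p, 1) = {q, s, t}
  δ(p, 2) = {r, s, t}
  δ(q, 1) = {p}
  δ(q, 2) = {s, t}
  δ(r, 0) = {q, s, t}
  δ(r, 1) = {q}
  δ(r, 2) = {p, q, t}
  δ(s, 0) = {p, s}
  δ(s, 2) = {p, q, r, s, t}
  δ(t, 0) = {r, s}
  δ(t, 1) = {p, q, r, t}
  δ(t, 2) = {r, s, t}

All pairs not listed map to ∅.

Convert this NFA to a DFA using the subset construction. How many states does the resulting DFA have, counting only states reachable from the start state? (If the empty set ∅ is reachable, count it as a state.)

Start state of the DFA: {p}.
{p} --0--> {t}  [new]
{p} --1--> {q, s, t}  [new]
{p} --2--> {r, s, t}  [new]
{t} --0--> {r, s}  [new]
{t} --1--> {p, q, r, t}  [new]
{t} --2--> {r, s, t}  [seen]
{q, s, t} --0--> {p, r, s}  [new]
{q, s, t} --1--> {p, q, r, t}  [seen]
{q, s, t} --2--> {p, q, r, s, t}  [new]
{r, s, t} --0--> {p, q, r, s, t}  [seen]
{r, s, t} --1--> {p, q, r, t}  [seen]
{r, s, t} --2--> {p, q, r, s, t}  [seen]
{r, s} --0--> {p, q, s, t}  [new]
{r, s} --1--> {q}  [new]
{r, s} --2--> {p, q, r, s, t}  [seen]
{p, q, r, t} --0--> {q, r, s, t}  [new]
{p, q, r, t} --1--> {p, q, r, s, t}  [seen]
{p, q, r, t} --2--> {p, q, r, s, t}  [seen]
{p, r, s} --0--> {p, q, s, t}  [seen]
{p, r, s} --1--> {q, s, t}  [seen]
{p, r, s} --2--> {p, q, r, s, t}  [seen]
{p, q, r, s, t} --0--> {p, q, r, s, t}  [seen]
{p, q, r, s, t} --1--> {p, q, r, s, t}  [seen]
{p, q, r, s, t} --2--> {p, q, r, s, t}  [seen]
{p, q, s, t} --0--> {p, r, s, t}  [new]
{p, q, s, t} --1--> {p, q, r, s, t}  [seen]
{p, q, s, t} --2--> {p, q, r, s, t}  [seen]
{q} --0--> ∅  [new]
{q} --1--> {p}  [seen]
{q} --2--> {s, t}  [new]
{q, r, s, t} --0--> {p, q, r, s, t}  [seen]
{q, r, s, t} --1--> {p, q, r, t}  [seen]
{q, r, s, t} --2--> {p, q, r, s, t}  [seen]
{p, r, s, t} --0--> {p, q, r, s, t}  [seen]
{p, r, s, t} --1--> {p, q, r, s, t}  [seen]
{p, r, s, t} --2--> {p, q, r, s, t}  [seen]
∅ --0--> ∅  [seen]
∅ --1--> ∅  [seen]
∅ --2--> ∅  [seen]
{s, t} --0--> {p, r, s}  [seen]
{s, t} --1--> {p, q, r, t}  [seen]
{s, t} --2--> {p, q, r, s, t}  [seen]
Reachable DFA states: {p}, {t}, {q, s, t}, {r, s, t}, {r, s}, {p, q, r, t}, {p, r, s}, {p, q, r, s, t}, {p, q, s, t}, {q}, {q, r, s, t}, {p, r, s, t}, ∅, {s, t}.

14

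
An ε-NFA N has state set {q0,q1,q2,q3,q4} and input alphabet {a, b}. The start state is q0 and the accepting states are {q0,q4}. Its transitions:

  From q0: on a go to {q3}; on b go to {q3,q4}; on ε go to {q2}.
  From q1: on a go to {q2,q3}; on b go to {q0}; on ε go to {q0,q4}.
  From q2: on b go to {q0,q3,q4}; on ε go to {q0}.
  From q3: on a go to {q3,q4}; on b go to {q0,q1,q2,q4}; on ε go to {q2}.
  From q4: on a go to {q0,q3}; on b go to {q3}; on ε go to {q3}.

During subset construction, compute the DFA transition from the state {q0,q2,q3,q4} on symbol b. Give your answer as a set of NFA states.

{q0,q1,q2,q3,q4}

δ(q0,b) = {q3,q4}; δ(q2,b) = {q0,q3,q4}; δ(q3,b) = {q0,q1,q2,q4}; δ(q4,b) = {q3}.
Union: {q0,q1,q2,q3,q4}.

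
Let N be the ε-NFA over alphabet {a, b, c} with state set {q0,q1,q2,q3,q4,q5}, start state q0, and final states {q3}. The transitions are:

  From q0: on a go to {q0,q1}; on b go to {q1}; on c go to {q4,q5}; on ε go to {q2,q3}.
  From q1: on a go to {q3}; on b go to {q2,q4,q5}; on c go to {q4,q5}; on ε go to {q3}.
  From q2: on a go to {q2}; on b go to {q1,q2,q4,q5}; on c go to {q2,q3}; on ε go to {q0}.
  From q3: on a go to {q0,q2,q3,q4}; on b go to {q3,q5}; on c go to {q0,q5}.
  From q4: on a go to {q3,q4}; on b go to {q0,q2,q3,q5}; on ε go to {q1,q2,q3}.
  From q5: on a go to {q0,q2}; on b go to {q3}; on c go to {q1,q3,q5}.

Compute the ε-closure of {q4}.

Begin with {q4}.
q4 →ε {q1,q2,q3}; add q1, q2, q3.
q2 →ε {q0}; add q0.
ε-closure = {q0,q1,q2,q3,q4}.

{q0,q1,q2,q3,q4}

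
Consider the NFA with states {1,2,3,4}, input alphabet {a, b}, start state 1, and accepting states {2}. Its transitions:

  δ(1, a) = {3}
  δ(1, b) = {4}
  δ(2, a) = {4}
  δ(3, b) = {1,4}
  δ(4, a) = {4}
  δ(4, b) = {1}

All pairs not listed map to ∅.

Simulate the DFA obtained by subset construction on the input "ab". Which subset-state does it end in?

{1,4}

Start: {1}.
δ(1,a) = {3}.
Union: {3}.
After a: {3}.
δ(3,b) = {1,4}.
Union: {1,4}.
After b: {1,4}.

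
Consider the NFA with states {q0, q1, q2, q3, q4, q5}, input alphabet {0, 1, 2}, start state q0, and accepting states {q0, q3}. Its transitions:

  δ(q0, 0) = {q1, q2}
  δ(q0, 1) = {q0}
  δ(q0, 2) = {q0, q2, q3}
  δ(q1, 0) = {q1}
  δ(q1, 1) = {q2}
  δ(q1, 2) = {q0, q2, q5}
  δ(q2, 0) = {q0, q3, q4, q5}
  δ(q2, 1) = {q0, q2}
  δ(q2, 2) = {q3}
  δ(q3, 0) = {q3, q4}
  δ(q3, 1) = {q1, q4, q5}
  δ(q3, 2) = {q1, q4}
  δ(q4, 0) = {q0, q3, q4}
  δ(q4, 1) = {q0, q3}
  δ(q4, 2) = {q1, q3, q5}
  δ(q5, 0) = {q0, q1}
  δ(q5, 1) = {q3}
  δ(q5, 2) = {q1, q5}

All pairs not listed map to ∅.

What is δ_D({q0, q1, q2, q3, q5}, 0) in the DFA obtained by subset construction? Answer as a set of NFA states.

{q0, q1, q2, q3, q4, q5}

δ(q0,0) = {q1, q2}; δ(q1,0) = {q1}; δ(q2,0) = {q0, q3, q4, q5}; δ(q3,0) = {q3, q4}; δ(q5,0) = {q0, q1}.
Union: {q0, q1, q2, q3, q4, q5}.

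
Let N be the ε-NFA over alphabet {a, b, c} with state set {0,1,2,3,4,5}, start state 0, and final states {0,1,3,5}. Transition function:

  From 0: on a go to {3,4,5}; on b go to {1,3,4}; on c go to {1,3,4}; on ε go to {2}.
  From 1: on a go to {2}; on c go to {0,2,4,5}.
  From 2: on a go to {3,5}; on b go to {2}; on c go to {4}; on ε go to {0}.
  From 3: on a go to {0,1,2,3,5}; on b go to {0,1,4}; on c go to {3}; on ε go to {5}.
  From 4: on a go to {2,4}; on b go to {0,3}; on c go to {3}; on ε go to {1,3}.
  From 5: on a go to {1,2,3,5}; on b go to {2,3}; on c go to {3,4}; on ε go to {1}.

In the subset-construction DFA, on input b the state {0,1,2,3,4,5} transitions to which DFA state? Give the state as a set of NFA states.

{0,1,2,3,4,5}

δ(0,b) = {1,3,4}; δ(1,b) = ∅; δ(2,b) = {2}; δ(3,b) = {0,1,4}; δ(4,b) = {0,3}; δ(5,b) = {2,3}.
Union: {0,1,2,3,4}.
ε-closure gives {0,1,2,3,4,5}.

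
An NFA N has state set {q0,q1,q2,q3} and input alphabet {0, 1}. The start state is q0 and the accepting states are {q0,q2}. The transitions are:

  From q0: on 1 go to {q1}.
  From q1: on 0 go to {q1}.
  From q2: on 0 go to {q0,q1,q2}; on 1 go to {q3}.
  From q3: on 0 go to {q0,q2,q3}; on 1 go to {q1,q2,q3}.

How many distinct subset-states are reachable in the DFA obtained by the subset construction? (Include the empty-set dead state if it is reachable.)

Start state of the DFA: {q0}.
{q0} --0--> ∅  [new]
{q0} --1--> {q1}  [new]
∅ --0--> ∅  [seen]
∅ --1--> ∅  [seen]
{q1} --0--> {q1}  [seen]
{q1} --1--> ∅  [seen]
Reachable DFA states: {q0}, ∅, {q1}.

3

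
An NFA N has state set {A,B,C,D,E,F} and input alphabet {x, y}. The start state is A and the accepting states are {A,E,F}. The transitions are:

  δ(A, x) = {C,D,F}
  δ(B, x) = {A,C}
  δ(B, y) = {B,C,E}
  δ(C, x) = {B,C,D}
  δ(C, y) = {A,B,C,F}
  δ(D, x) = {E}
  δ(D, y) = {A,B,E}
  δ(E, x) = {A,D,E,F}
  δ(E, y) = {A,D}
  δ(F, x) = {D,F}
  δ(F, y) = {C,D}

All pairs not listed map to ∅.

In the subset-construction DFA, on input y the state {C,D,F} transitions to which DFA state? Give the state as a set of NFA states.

{A,B,C,D,E,F}

δ(C,y) = {A,B,C,F}; δ(D,y) = {A,B,E}; δ(F,y) = {C,D}.
Union: {A,B,C,D,E,F}.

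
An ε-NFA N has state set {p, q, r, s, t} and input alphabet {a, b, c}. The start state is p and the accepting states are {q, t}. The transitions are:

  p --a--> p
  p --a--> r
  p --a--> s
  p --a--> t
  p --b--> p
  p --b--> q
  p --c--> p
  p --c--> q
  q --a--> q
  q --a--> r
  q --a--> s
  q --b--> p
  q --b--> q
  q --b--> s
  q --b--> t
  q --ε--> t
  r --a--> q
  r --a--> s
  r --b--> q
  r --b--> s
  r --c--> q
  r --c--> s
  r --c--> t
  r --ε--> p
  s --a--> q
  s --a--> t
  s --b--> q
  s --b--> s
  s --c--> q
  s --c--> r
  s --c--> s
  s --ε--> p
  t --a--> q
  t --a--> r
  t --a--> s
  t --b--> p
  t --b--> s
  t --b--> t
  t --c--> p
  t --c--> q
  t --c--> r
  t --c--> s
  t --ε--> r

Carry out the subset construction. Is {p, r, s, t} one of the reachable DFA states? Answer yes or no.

Start state of the DFA: {p} (ε-closure of the NFA start).
{p} --a--> {p, r, s, t}  [new]
{p} --b--> {p, q, r, t}  [new]
{p} --c--> {p, q, r, t}  [seen]
{p, r, s, t} --a--> {p, q, r, s, t}  [new]
{p, r, s, t} --b--> {p, q, r, s, t}  [seen]
{p, r, s, t} --c--> {p, q, r, s, t}  [seen]
{p, q, r, t} --a--> {p, q, r, s, t}  [seen]
{p, q, r, t} --b--> {p, q, r, s, t}  [seen]
{p, q, r, t} --c--> {p, q, r, s, t}  [seen]
{p, q, r, s, t} --a--> {p, q, r, s, t}  [seen]
{p, q, r, s, t} --b--> {p, q, r, s, t}  [seen]
{p, q, r, s, t} --c--> {p, q, r, s, t}  [seen]
Reachable DFA states: {p}, {p, r, s, t}, {p, q, r, t}, {p, q, r, s, t}.
{p, r, s, t} is among them.

yes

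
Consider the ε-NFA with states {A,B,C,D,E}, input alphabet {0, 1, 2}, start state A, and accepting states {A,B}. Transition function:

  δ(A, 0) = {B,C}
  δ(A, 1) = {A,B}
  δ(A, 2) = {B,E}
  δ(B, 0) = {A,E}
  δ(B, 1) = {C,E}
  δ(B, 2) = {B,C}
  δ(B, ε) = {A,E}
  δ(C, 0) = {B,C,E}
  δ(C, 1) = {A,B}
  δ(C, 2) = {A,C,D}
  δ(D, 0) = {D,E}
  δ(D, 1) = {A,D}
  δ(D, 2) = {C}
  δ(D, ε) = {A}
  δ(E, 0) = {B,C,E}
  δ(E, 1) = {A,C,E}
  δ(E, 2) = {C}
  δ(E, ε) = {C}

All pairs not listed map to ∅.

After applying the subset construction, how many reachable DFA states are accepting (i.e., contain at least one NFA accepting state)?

Start state of the DFA: {A} (ε-closure of the NFA start).
{A} --0--> {A,B,C,E}  [new]
{A} --1--> {A,B,C,E}  [seen]
{A} --2--> {A,B,C,E}  [seen]
{A,B,C,E} --0--> {A,B,C,E}  [seen]
{A,B,C,E} --1--> {A,B,C,E}  [seen]
{A,B,C,E} --2--> {A,B,C,D,E}  [new]
{A,B,C,D,E} --0--> {A,B,C,D,E}  [seen]
{A,B,C,D,E} --1--> {A,B,C,D,E}  [seen]
{A,B,C,D,E} --2--> {A,B,C,D,E}  [seen]
Reachable DFA states: {A}, {A,B,C,E}, {A,B,C,D,E}.
Accepting DFA states (contain an NFA accepting state): {A}, {A,B,C,E}, {A,B,C,D,E}.

3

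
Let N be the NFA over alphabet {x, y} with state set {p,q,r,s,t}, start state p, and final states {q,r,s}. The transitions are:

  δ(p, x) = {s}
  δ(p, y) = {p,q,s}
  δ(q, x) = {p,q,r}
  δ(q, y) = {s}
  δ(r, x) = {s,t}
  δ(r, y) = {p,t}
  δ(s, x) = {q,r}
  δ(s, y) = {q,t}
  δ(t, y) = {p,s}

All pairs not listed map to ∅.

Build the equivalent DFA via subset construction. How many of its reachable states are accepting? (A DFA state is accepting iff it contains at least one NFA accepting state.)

11

Start state of the DFA: {p}.
{p} --x--> {s}  [new]
{p} --y--> {p,q,s}  [new]
{s} --x--> {q,r}  [new]
{s} --y--> {q,t}  [new]
{p,q,s} --x--> {p,q,r,s}  [new]
{p,q,s} --y--> {p,q,s,t}  [new]
{q,r} --x--> {p,q,r,s,t}  [new]
{q,r} --y--> {p,s,t}  [new]
{q,t} --x--> {p,q,r}  [new]
{q,t} --y--> {p,s}  [new]
{p,q,r,s} --x--> {p,q,r,s,t}  [seen]
{p,q,r,s} --y--> {p,q,s,t}  [seen]
{p,q,s,t} --x--> {p,q,r,s}  [seen]
{p,q,s,t} --y--> {p,q,s,t}  [seen]
{p,q,r,s,t} --x--> {p,q,r,s,t}  [seen]
{p,q,r,s,t} --y--> {p,q,s,t}  [seen]
{p,s,t} --x--> {q,r,s}  [new]
{p,s,t} --y--> {p,q,s,t}  [seen]
{p,q,r} --x--> {p,q,r,s,t}  [seen]
{p,q,r} --y--> {p,q,s,t}  [seen]
{p,s} --x--> {q,r,s}  [seen]
{p,s} --y--> {p,q,s,t}  [seen]
{q,r,s} --x--> {p,q,r,s,t}  [seen]
{q,r,s} --y--> {p,q,s,t}  [seen]
Reachable DFA states: {p}, {s}, {p,q,s}, {q,r}, {q,t}, {p,q,r,s}, {p,q,s,t}, {p,q,r,s,t}, {p,s,t}, {p,q,r}, {p,s}, {q,r,s}.
Accepting DFA states (contain an NFA accepting state): {s}, {p,q,s}, {q,r}, {q,t}, {p,q,r,s}, {p,q,s,t}, {p,q,r,s,t}, {p,s,t}, {p,q,r}, {p,s}, {q,r,s}.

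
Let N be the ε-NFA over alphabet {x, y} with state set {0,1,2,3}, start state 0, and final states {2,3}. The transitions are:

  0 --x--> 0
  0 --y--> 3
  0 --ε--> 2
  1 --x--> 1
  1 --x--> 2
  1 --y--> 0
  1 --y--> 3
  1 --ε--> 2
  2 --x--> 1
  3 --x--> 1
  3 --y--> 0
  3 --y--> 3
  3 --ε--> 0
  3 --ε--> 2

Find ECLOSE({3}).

{0,2,3}

Begin with {3}.
3 →ε {0,2}; add 0, 2.
ε-closure = {0,2,3}.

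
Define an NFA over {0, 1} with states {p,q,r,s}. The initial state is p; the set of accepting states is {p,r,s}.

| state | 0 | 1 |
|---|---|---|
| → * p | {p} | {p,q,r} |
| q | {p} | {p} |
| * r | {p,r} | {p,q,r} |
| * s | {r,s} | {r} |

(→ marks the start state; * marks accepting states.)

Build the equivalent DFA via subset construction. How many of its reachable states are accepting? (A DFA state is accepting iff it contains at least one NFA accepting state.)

Start state of the DFA: {p}.
{p} --0--> {p}  [seen]
{p} --1--> {p,q,r}  [new]
{p,q,r} --0--> {p,r}  [new]
{p,q,r} --1--> {p,q,r}  [seen]
{p,r} --0--> {p,r}  [seen]
{p,r} --1--> {p,q,r}  [seen]
Reachable DFA states: {p}, {p,q,r}, {p,r}.
Accepting DFA states (contain an NFA accepting state): {p}, {p,q,r}, {p,r}.

3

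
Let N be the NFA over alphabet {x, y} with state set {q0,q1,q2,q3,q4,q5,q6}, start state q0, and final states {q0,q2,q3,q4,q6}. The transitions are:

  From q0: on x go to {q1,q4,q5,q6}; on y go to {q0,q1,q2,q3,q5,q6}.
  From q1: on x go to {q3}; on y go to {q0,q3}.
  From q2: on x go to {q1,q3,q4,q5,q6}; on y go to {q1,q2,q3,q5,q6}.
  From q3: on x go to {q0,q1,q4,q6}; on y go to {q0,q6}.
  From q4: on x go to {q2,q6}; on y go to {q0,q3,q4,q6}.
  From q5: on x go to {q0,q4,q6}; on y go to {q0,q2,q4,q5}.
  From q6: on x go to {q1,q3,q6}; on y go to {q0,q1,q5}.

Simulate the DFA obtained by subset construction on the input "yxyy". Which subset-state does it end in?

{q0,q1,q2,q3,q4,q5,q6}

Start: {q0}.
δ(q0,y) = {q0,q1,q2,q3,q5,q6}.
Union: {q0,q1,q2,q3,q5,q6}.
After y: {q0,q1,q2,q3,q5,q6}.
δ(q0,x) = {q1,q4,q5,q6}; δ(q1,x) = {q3}; δ(q2,x) = {q1,q3,q4,q5,q6}; δ(q3,x) = {q0,q1,q4,q6}; δ(q5,x) = {q0,q4,q6}; δ(q6,x) = {q1,q3,q6}.
Union: {q0,q1,q3,q4,q5,q6}.
After x: {q0,q1,q3,q4,q5,q6}.
δ(q0,y) = {q0,q1,q2,q3,q5,q6}; δ(q1,y) = {q0,q3}; δ(q3,y) = {q0,q6}; δ(q4,y) = {q0,q3,q4,q6}; δ(q5,y) = {q0,q2,q4,q5}; δ(q6,y) = {q0,q1,q5}.
Union: {q0,q1,q2,q3,q4,q5,q6}.
After y: {q0,q1,q2,q3,q4,q5,q6}.
δ(q0,y) = {q0,q1,q2,q3,q5,q6}; δ(q1,y) = {q0,q3}; δ(q2,y) = {q1,q2,q3,q5,q6}; δ(q3,y) = {q0,q6}; δ(q4,y) = {q0,q3,q4,q6}; δ(q5,y) = {q0,q2,q4,q5}; δ(q6,y) = {q0,q1,q5}.
Union: {q0,q1,q2,q3,q4,q5,q6}.
After y: {q0,q1,q2,q3,q4,q5,q6}.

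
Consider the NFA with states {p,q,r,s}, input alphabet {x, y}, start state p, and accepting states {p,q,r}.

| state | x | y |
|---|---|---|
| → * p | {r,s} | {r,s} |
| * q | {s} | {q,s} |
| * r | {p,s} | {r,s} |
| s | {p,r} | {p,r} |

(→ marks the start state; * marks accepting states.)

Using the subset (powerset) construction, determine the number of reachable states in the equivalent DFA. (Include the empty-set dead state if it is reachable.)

Start state of the DFA: {p}.
{p} --x--> {r,s}  [new]
{p} --y--> {r,s}  [seen]
{r,s} --x--> {p,r,s}  [new]
{r,s} --y--> {p,r,s}  [seen]
{p,r,s} --x--> {p,r,s}  [seen]
{p,r,s} --y--> {p,r,s}  [seen]
Reachable DFA states: {p}, {r,s}, {p,r,s}.

3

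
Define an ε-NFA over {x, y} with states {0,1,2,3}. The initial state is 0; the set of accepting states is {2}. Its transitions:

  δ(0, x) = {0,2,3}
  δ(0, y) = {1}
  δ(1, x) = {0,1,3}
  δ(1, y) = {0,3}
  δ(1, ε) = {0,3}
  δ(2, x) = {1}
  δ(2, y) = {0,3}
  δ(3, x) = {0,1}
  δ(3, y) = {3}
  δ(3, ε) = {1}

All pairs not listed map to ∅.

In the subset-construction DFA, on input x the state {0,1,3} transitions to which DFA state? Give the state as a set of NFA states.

δ(0,x) = {0,2,3}; δ(1,x) = {0,1,3}; δ(3,x) = {0,1}.
Union: {0,1,2,3}.

{0,1,2,3}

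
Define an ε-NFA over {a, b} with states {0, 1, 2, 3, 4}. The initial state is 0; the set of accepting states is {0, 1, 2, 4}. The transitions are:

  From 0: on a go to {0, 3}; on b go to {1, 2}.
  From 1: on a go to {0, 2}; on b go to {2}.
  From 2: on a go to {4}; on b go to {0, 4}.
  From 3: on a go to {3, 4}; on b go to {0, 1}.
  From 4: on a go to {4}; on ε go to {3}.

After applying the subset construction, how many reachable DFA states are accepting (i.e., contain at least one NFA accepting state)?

Start state of the DFA: {0} (ε-closure of the NFA start).
{0} --a--> {0, 3}  [new]
{0} --b--> {1, 2}  [new]
{0, 3} --a--> {0, 3, 4}  [new]
{0, 3} --b--> {0, 1, 2}  [new]
{1, 2} --a--> {0, 2, 3, 4}  [new]
{1, 2} --b--> {0, 2, 3, 4}  [seen]
{0, 3, 4} --a--> {0, 3, 4}  [seen]
{0, 3, 4} --b--> {0, 1, 2}  [seen]
{0, 1, 2} --a--> {0, 2, 3, 4}  [seen]
{0, 1, 2} --b--> {0, 1, 2, 3, 4}  [new]
{0, 2, 3, 4} --a--> {0, 3, 4}  [seen]
{0, 2, 3, 4} --b--> {0, 1, 2, 3, 4}  [seen]
{0, 1, 2, 3, 4} --a--> {0, 2, 3, 4}  [seen]
{0, 1, 2, 3, 4} --b--> {0, 1, 2, 3, 4}  [seen]
Reachable DFA states: {0}, {0, 3}, {1, 2}, {0, 3, 4}, {0, 1, 2}, {0, 2, 3, 4}, {0, 1, 2, 3, 4}.
Accepting DFA states (contain an NFA accepting state): {0}, {0, 3}, {1, 2}, {0, 3, 4}, {0, 1, 2}, {0, 2, 3, 4}, {0, 1, 2, 3, 4}.

7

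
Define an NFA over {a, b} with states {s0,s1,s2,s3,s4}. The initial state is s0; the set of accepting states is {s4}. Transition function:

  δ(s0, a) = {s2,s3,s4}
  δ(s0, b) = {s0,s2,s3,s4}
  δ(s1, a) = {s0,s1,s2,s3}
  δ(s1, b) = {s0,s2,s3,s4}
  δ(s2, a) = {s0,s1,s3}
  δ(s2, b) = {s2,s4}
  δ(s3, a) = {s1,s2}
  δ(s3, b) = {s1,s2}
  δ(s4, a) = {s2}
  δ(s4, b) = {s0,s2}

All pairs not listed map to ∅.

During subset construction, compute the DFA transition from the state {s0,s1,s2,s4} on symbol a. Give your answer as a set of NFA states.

{s0,s1,s2,s3,s4}

δ(s0,a) = {s2,s3,s4}; δ(s1,a) = {s0,s1,s2,s3}; δ(s2,a) = {s0,s1,s3}; δ(s4,a) = {s2}.
Union: {s0,s1,s2,s3,s4}.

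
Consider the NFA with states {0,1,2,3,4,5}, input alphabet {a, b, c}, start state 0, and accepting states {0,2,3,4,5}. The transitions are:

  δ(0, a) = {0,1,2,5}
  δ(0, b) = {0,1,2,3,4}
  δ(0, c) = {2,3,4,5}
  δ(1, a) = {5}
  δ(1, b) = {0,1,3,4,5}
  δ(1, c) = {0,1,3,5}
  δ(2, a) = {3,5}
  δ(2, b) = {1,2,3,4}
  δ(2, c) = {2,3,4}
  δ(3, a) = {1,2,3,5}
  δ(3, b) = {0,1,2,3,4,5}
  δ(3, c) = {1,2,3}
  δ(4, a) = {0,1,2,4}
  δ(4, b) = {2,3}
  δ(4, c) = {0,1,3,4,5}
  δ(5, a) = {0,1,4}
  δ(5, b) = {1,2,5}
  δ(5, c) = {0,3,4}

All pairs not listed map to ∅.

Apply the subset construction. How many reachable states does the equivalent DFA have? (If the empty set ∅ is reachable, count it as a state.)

5

Start state of the DFA: {0}.
{0} --a--> {0,1,2,5}  [new]
{0} --b--> {0,1,2,3,4}  [new]
{0} --c--> {2,3,4,5}  [new]
{0,1,2,5} --a--> {0,1,2,3,4,5}  [new]
{0,1,2,5} --b--> {0,1,2,3,4,5}  [seen]
{0,1,2,5} --c--> {0,1,2,3,4,5}  [seen]
{0,1,2,3,4} --a--> {0,1,2,3,4,5}  [seen]
{0,1,2,3,4} --b--> {0,1,2,3,4,5}  [seen]
{0,1,2,3,4} --c--> {0,1,2,3,4,5}  [seen]
{2,3,4,5} --a--> {0,1,2,3,4,5}  [seen]
{2,3,4,5} --b--> {0,1,2,3,4,5}  [seen]
{2,3,4,5} --c--> {0,1,2,3,4,5}  [seen]
{0,1,2,3,4,5} --a--> {0,1,2,3,4,5}  [seen]
{0,1,2,3,4,5} --b--> {0,1,2,3,4,5}  [seen]
{0,1,2,3,4,5} --c--> {0,1,2,3,4,5}  [seen]
Reachable DFA states: {0}, {0,1,2,5}, {0,1,2,3,4}, {2,3,4,5}, {0,1,2,3,4,5}.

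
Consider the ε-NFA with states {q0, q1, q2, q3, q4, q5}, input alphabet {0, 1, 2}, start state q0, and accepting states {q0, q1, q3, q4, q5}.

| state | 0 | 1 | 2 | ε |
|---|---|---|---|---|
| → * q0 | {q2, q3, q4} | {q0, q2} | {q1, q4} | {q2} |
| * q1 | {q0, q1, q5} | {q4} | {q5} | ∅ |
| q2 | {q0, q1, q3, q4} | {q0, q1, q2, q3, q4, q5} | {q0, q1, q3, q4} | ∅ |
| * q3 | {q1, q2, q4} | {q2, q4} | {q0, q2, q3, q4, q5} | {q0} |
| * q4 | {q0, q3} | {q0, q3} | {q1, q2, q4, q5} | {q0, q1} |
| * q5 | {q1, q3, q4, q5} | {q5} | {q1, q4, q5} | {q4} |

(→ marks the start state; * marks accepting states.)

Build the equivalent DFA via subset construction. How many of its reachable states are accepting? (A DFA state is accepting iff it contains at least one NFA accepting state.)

3

Start state of the DFA: {q0, q2} (ε-closure of the NFA start).
{q0, q2} --0--> {q0, q1, q2, q3, q4}  [new]
{q0, q2} --1--> {q0, q1, q2, q3, q4, q5}  [new]
{q0, q2} --2--> {q0, q1, q2, q3, q4}  [seen]
{q0, q1, q2, q3, q4} --0--> {q0, q1, q2, q3, q4, q5}  [seen]
{q0, q1, q2, q3, q4} --1--> {q0, q1, q2, q3, q4, q5}  [seen]
{q0, q1, q2, q3, q4} --2--> {q0, q1, q2, q3, q4, q5}  [seen]
{q0, q1, q2, q3, q4, q5} --0--> {q0, q1, q2, q3, q4, q5}  [seen]
{q0, q1, q2, q3, q4, q5} --1--> {q0, q1, q2, q3, q4, q5}  [seen]
{q0, q1, q2, q3, q4, q5} --2--> {q0, q1, q2, q3, q4, q5}  [seen]
Reachable DFA states: {q0, q2}, {q0, q1, q2, q3, q4}, {q0, q1, q2, q3, q4, q5}.
Accepting DFA states (contain an NFA accepting state): {q0, q2}, {q0, q1, q2, q3, q4}, {q0, q1, q2, q3, q4, q5}.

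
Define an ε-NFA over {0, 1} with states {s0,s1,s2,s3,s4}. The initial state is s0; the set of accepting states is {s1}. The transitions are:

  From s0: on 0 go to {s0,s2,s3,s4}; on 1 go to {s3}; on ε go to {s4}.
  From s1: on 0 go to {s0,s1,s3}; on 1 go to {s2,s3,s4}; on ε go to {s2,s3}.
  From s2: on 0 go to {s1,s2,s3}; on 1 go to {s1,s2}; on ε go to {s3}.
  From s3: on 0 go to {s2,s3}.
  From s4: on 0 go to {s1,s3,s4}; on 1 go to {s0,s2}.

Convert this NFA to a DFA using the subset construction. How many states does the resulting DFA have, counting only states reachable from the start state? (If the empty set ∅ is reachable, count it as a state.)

3

Start state of the DFA: {s0,s4} (ε-closure of the NFA start).
{s0,s4} --0--> {s0,s1,s2,s3,s4}  [new]
{s0,s4} --1--> {s0,s2,s3,s4}  [new]
{s0,s1,s2,s3,s4} --0--> {s0,s1,s2,s3,s4}  [seen]
{s0,s1,s2,s3,s4} --1--> {s0,s1,s2,s3,s4}  [seen]
{s0,s2,s3,s4} --0--> {s0,s1,s2,s3,s4}  [seen]
{s0,s2,s3,s4} --1--> {s0,s1,s2,s3,s4}  [seen]
Reachable DFA states: {s0,s4}, {s0,s1,s2,s3,s4}, {s0,s2,s3,s4}.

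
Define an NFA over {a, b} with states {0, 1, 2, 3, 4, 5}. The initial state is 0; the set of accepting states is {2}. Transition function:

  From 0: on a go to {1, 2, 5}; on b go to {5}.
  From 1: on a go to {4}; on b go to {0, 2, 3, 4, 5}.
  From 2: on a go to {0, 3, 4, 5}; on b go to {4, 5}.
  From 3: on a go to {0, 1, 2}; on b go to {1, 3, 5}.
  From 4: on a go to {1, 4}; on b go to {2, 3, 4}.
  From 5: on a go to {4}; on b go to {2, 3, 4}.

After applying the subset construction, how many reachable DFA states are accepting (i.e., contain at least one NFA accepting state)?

6

Start state of the DFA: {0}.
{0} --a--> {1, 2, 5}  [new]
{0} --b--> {5}  [new]
{1, 2, 5} --a--> {0, 3, 4, 5}  [new]
{1, 2, 5} --b--> {0, 2, 3, 4, 5}  [new]
{5} --a--> {4}  [new]
{5} --b--> {2, 3, 4}  [new]
{0, 3, 4, 5} --a--> {0, 1, 2, 4, 5}  [new]
{0, 3, 4, 5} --b--> {1, 2, 3, 4, 5}  [new]
{0, 2, 3, 4, 5} --a--> {0, 1, 2, 3, 4, 5}  [new]
{0, 2, 3, 4, 5} --b--> {1, 2, 3, 4, 5}  [seen]
{4} --a--> {1, 4}  [new]
{4} --b--> {2, 3, 4}  [seen]
{2, 3, 4} --a--> {0, 1, 2, 3, 4, 5}  [seen]
{2, 3, 4} --b--> {1, 2, 3, 4, 5}  [seen]
{0, 1, 2, 4, 5} --a--> {0, 1, 2, 3, 4, 5}  [seen]
{0, 1, 2, 4, 5} --b--> {0, 2, 3, 4, 5}  [seen]
{1, 2, 3, 4, 5} --a--> {0, 1, 2, 3, 4, 5}  [seen]
{1, 2, 3, 4, 5} --b--> {0, 1, 2, 3, 4, 5}  [seen]
{0, 1, 2, 3, 4, 5} --a--> {0, 1, 2, 3, 4, 5}  [seen]
{0, 1, 2, 3, 4, 5} --b--> {0, 1, 2, 3, 4, 5}  [seen]
{1, 4} --a--> {1, 4}  [seen]
{1, 4} --b--> {0, 2, 3, 4, 5}  [seen]
Reachable DFA states: {0}, {1, 2, 5}, {5}, {0, 3, 4, 5}, {0, 2, 3, 4, 5}, {4}, {2, 3, 4}, {0, 1, 2, 4, 5}, {1, 2, 3, 4, 5}, {0, 1, 2, 3, 4, 5}, {1, 4}.
Accepting DFA states (contain an NFA accepting state): {1, 2, 5}, {0, 2, 3, 4, 5}, {2, 3, 4}, {0, 1, 2, 4, 5}, {1, 2, 3, 4, 5}, {0, 1, 2, 3, 4, 5}.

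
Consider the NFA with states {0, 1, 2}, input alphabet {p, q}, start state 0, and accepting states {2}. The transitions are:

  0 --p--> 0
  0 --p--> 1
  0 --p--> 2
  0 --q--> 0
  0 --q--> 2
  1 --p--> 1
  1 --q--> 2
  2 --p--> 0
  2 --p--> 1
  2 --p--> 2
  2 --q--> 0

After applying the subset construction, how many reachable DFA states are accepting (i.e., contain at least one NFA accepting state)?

Start state of the DFA: {0}.
{0} --p--> {0, 1, 2}  [new]
{0} --q--> {0, 2}  [new]
{0, 1, 2} --p--> {0, 1, 2}  [seen]
{0, 1, 2} --q--> {0, 2}  [seen]
{0, 2} --p--> {0, 1, 2}  [seen]
{0, 2} --q--> {0, 2}  [seen]
Reachable DFA states: {0}, {0, 1, 2}, {0, 2}.
Accepting DFA states (contain an NFA accepting state): {0, 1, 2}, {0, 2}.

2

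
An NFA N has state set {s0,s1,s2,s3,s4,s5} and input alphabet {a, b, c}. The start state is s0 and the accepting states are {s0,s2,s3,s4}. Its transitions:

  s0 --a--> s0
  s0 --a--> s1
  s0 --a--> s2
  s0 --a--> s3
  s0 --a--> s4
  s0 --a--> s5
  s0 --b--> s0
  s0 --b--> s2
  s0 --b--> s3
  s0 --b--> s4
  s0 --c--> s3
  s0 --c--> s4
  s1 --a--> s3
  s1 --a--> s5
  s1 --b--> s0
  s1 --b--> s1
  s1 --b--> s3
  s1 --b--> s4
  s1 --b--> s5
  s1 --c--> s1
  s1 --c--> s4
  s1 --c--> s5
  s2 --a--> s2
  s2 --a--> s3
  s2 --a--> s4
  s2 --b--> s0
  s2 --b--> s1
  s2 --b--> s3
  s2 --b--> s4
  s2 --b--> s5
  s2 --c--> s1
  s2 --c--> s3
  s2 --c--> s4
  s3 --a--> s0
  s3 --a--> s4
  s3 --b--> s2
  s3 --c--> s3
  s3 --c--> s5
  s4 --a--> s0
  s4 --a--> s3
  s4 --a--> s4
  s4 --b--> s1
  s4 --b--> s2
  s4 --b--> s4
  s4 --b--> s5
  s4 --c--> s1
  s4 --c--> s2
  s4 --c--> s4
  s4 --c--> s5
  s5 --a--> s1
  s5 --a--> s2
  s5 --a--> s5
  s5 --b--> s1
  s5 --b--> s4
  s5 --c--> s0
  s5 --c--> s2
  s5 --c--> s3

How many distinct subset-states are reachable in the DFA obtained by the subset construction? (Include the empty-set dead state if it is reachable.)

7

Start state of the DFA: {s0}.
{s0} --a--> {s0,s1,s2,s3,s4,s5}  [new]
{s0} --b--> {s0,s2,s3,s4}  [new]
{s0} --c--> {s3,s4}  [new]
{s0,s1,s2,s3,s4,s5} --a--> {s0,s1,s2,s3,s4,s5}  [seen]
{s0,s1,s2,s3,s4,s5} --b--> {s0,s1,s2,s3,s4,s5}  [seen]
{s0,s1,s2,s3,s4,s5} --c--> {s0,s1,s2,s3,s4,s5}  [seen]
{s0,s2,s3,s4} --a--> {s0,s1,s2,s3,s4,s5}  [seen]
{s0,s2,s3,s4} --b--> {s0,s1,s2,s3,s4,s5}  [seen]
{s0,s2,s3,s4} --c--> {s1,s2,s3,s4,s5}  [new]
{s3,s4} --a--> {s0,s3,s4}  [new]
{s3,s4} --b--> {s1,s2,s4,s5}  [new]
{s3,s4} --c--> {s1,s2,s3,s4,s5}  [seen]
{s1,s2,s3,s4,s5} --a--> {s0,s1,s2,s3,s4,s5}  [seen]
{s1,s2,s3,s4,s5} --b--> {s0,s1,s2,s3,s4,s5}  [seen]
{s1,s2,s3,s4,s5} --c--> {s0,s1,s2,s3,s4,s5}  [seen]
{s0,s3,s4} --a--> {s0,s1,s2,s3,s4,s5}  [seen]
{s0,s3,s4} --b--> {s0,s1,s2,s3,s4,s5}  [seen]
{s0,s3,s4} --c--> {s1,s2,s3,s4,s5}  [seen]
{s1,s2,s4,s5} --a--> {s0,s1,s2,s3,s4,s5}  [seen]
{s1,s2,s4,s5} --b--> {s0,s1,s2,s3,s4,s5}  [seen]
{s1,s2,s4,s5} --c--> {s0,s1,s2,s3,s4,s5}  [seen]
Reachable DFA states: {s0}, {s0,s1,s2,s3,s4,s5}, {s0,s2,s3,s4}, {s3,s4}, {s1,s2,s3,s4,s5}, {s0,s3,s4}, {s1,s2,s4,s5}.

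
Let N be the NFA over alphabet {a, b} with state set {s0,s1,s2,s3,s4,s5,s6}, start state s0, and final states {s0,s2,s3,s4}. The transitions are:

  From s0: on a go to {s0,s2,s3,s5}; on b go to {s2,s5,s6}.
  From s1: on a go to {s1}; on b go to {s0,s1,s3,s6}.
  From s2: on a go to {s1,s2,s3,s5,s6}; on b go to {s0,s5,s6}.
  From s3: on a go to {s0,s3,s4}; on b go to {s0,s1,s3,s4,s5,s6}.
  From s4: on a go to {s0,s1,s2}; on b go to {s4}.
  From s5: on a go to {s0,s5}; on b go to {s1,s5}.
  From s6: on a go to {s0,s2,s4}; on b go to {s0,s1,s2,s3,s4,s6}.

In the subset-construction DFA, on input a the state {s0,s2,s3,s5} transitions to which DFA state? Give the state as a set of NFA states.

{s0,s1,s2,s3,s4,s5,s6}

δ(s0,a) = {s0,s2,s3,s5}; δ(s2,a) = {s1,s2,s3,s5,s6}; δ(s3,a) = {s0,s3,s4}; δ(s5,a) = {s0,s5}.
Union: {s0,s1,s2,s3,s4,s5,s6}.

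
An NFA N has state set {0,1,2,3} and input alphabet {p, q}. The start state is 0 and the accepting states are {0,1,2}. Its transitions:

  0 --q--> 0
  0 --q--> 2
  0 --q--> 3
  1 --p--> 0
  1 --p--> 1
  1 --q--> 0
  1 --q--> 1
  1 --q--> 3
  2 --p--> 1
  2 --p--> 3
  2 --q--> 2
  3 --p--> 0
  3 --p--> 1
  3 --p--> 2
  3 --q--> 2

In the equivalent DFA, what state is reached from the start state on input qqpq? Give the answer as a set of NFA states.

{0,1,2,3}

Start: {0}.
δ(0,q) = {0,2,3}.
Union: {0,2,3}.
After q: {0,2,3}.
δ(0,q) = {0,2,3}; δ(2,q) = {2}; δ(3,q) = {2}.
Union: {0,2,3}.
After q: {0,2,3}.
δ(0,p) = ∅; δ(2,p) = {1,3}; δ(3,p) = {0,1,2}.
Union: {0,1,2,3}.
After p: {0,1,2,3}.
δ(0,q) = {0,2,3}; δ(1,q) = {0,1,3}; δ(2,q) = {2}; δ(3,q) = {2}.
Union: {0,1,2,3}.
After q: {0,1,2,3}.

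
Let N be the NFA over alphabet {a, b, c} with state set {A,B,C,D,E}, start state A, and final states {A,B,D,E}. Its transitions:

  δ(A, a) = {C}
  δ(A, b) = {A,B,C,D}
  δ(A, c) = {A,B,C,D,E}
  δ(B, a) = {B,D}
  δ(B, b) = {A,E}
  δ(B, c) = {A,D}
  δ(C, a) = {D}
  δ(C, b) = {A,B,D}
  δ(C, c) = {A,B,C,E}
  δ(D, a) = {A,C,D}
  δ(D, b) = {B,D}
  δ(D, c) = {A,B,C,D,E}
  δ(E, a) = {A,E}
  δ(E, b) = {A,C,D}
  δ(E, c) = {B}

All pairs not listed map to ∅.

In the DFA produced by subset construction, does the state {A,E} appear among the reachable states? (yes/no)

no

Start state of the DFA: {A}.
{A} --a--> {C}  [new]
{A} --b--> {A,B,C,D}  [new]
{A} --c--> {A,B,C,D,E}  [new]
{C} --a--> {D}  [new]
{C} --b--> {A,B,D}  [new]
{C} --c--> {A,B,C,E}  [new]
{A,B,C,D} --a--> {A,B,C,D}  [seen]
{A,B,C,D} --b--> {A,B,C,D,E}  [seen]
{A,B,C,D} --c--> {A,B,C,D,E}  [seen]
{A,B,C,D,E} --a--> {A,B,C,D,E}  [seen]
{A,B,C,D,E} --b--> {A,B,C,D,E}  [seen]
{A,B,C,D,E} --c--> {A,B,C,D,E}  [seen]
{D} --a--> {A,C,D}  [new]
{D} --b--> {B,D}  [new]
{D} --c--> {A,B,C,D,E}  [seen]
{A,B,D} --a--> {A,B,C,D}  [seen]
{A,B,D} --b--> {A,B,C,D,E}  [seen]
{A,B,D} --c--> {A,B,C,D,E}  [seen]
{A,B,C,E} --a--> {A,B,C,D,E}  [seen]
{A,B,C,E} --b--> {A,B,C,D,E}  [seen]
{A,B,C,E} --c--> {A,B,C,D,E}  [seen]
{A,C,D} --a--> {A,C,D}  [seen]
{A,C,D} --b--> {A,B,C,D}  [seen]
{A,C,D} --c--> {A,B,C,D,E}  [seen]
{B,D} --a--> {A,B,C,D}  [seen]
{B,D} --b--> {A,B,D,E}  [new]
{B,D} --c--> {A,B,C,D,E}  [seen]
{A,B,D,E} --a--> {A,B,C,D,E}  [seen]
{A,B,D,E} --b--> {A,B,C,D,E}  [seen]
{A,B,D,E} --c--> {A,B,C,D,E}  [seen]
Reachable DFA states: {A}, {C}, {A,B,C,D}, {A,B,C,D,E}, {D}, {A,B,D}, {A,B,C,E}, {A,C,D}, {B,D}, {A,B,D,E}.
{A,E} is not among them.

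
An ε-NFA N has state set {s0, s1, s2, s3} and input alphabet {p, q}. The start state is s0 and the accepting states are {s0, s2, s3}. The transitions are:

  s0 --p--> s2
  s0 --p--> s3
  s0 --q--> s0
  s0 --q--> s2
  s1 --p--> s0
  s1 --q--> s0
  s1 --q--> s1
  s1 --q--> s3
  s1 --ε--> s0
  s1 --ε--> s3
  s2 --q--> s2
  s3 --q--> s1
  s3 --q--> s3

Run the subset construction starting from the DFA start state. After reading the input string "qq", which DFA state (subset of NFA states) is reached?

Start: {s0}.
δ(s0,q) = {s0, s2}.
Union: {s0, s2}.
After q: {s0, s2}.
δ(s0,q) = {s0, s2}; δ(s2,q) = {s2}.
Union: {s0, s2}.
After q: {s0, s2}.

{s0, s2}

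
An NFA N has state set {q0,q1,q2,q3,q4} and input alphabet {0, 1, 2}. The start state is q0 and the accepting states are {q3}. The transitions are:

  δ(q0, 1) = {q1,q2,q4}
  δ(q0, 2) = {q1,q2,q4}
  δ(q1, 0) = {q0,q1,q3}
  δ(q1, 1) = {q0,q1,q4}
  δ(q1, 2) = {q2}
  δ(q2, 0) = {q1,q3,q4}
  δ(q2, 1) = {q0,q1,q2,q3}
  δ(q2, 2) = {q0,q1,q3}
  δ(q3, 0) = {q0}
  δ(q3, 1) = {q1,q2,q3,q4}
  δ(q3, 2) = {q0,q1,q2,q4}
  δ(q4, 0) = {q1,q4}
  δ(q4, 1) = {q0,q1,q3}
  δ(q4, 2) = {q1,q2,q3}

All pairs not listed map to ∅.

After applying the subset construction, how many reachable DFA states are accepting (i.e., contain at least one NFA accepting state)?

3

Start state of the DFA: {q0}.
{q0} --0--> ∅  [new]
{q0} --1--> {q1,q2,q4}  [new]
{q0} --2--> {q1,q2,q4}  [seen]
∅ --0--> ∅  [seen]
∅ --1--> ∅  [seen]
∅ --2--> ∅  [seen]
{q1,q2,q4} --0--> {q0,q1,q3,q4}  [new]
{q1,q2,q4} --1--> {q0,q1,q2,q3,q4}  [new]
{q1,q2,q4} --2--> {q0,q1,q2,q3}  [new]
{q0,q1,q3,q4} --0--> {q0,q1,q3,q4}  [seen]
{q0,q1,q3,q4} --1--> {q0,q1,q2,q3,q4}  [seen]
{q0,q1,q3,q4} --2--> {q0,q1,q2,q3,q4}  [seen]
{q0,q1,q2,q3,q4} --0--> {q0,q1,q3,q4}  [seen]
{q0,q1,q2,q3,q4} --1--> {q0,q1,q2,q3,q4}  [seen]
{q0,q1,q2,q3,q4} --2--> {q0,q1,q2,q3,q4}  [seen]
{q0,q1,q2,q3} --0--> {q0,q1,q3,q4}  [seen]
{q0,q1,q2,q3} --1--> {q0,q1,q2,q3,q4}  [seen]
{q0,q1,q2,q3} --2--> {q0,q1,q2,q3,q4}  [seen]
Reachable DFA states: {q0}, ∅, {q1,q2,q4}, {q0,q1,q3,q4}, {q0,q1,q2,q3,q4}, {q0,q1,q2,q3}.
Accepting DFA states (contain an NFA accepting state): {q0,q1,q3,q4}, {q0,q1,q2,q3,q4}, {q0,q1,q2,q3}.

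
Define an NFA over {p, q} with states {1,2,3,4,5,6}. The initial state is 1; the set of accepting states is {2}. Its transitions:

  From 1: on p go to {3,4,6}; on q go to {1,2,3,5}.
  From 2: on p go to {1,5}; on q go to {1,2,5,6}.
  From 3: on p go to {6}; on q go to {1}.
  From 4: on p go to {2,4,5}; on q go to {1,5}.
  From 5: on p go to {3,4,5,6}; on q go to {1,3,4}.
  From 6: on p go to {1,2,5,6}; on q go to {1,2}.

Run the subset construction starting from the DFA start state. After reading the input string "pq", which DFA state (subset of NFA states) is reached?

Start: {1}.
δ(1,p) = {3,4,6}.
Union: {3,4,6}.
After p: {3,4,6}.
δ(3,q) = {1}; δ(4,q) = {1,5}; δ(6,q) = {1,2}.
Union: {1,2,5}.
After q: {1,2,5}.

{1,2,5}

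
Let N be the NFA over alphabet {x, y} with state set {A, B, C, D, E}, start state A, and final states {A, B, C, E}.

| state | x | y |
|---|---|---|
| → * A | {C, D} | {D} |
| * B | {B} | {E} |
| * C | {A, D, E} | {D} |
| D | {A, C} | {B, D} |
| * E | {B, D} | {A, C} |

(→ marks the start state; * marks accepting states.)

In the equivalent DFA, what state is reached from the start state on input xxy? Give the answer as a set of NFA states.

{A, B, C, D}

Start: {A}.
δ(A,x) = {C, D}.
Union: {C, D}.
After x: {C, D}.
δ(C,x) = {A, D, E}; δ(D,x) = {A, C}.
Union: {A, C, D, E}.
After x: {A, C, D, E}.
δ(A,y) = {D}; δ(C,y) = {D}; δ(D,y) = {B, D}; δ(E,y) = {A, C}.
Union: {A, B, C, D}.
After y: {A, B, C, D}.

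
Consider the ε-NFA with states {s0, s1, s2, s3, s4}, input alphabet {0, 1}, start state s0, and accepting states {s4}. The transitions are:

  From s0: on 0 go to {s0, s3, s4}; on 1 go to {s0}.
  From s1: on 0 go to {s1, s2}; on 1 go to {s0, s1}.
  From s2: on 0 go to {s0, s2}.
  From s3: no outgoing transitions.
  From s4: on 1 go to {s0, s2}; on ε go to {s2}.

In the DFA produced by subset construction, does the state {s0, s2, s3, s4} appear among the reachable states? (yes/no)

Start state of the DFA: {s0} (ε-closure of the NFA start).
{s0} --0--> {s0, s2, s3, s4}  [new]
{s0} --1--> {s0}  [seen]
{s0, s2, s3, s4} --0--> {s0, s2, s3, s4}  [seen]
{s0, s2, s3, s4} --1--> {s0, s2}  [new]
{s0, s2} --0--> {s0, s2, s3, s4}  [seen]
{s0, s2} --1--> {s0}  [seen]
Reachable DFA states: {s0}, {s0, s2, s3, s4}, {s0, s2}.
{s0, s2, s3, s4} is among them.

yes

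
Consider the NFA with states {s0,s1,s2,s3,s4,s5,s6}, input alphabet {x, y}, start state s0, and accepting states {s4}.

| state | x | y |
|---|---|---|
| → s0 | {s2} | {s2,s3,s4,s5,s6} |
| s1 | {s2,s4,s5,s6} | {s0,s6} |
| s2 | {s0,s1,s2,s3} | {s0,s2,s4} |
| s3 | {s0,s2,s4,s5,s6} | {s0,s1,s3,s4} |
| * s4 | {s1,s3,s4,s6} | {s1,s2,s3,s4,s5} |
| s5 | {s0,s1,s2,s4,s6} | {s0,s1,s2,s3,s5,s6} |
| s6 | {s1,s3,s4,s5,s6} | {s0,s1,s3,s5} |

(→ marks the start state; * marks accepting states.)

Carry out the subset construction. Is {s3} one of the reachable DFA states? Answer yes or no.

no

Start state of the DFA: {s0}.
{s0} --x--> {s2}  [new]
{s0} --y--> {s2,s3,s4,s5,s6}  [new]
{s2} --x--> {s0,s1,s2,s3}  [new]
{s2} --y--> {s0,s2,s4}  [new]
{s2,s3,s4,s5,s6} --x--> {s0,s1,s2,s3,s4,s5,s6}  [new]
{s2,s3,s4,s5,s6} --y--> {s0,s1,s2,s3,s4,s5,s6}  [seen]
{s0,s1,s2,s3} --x--> {s0,s1,s2,s3,s4,s5,s6}  [seen]
{s0,s1,s2,s3} --y--> {s0,s1,s2,s3,s4,s5,s6}  [seen]
{s0,s2,s4} --x--> {s0,s1,s2,s3,s4,s6}  [new]
{s0,s2,s4} --y--> {s0,s1,s2,s3,s4,s5,s6}  [seen]
{s0,s1,s2,s3,s4,s5,s6} --x--> {s0,s1,s2,s3,s4,s5,s6}  [seen]
{s0,s1,s2,s3,s4,s5,s6} --y--> {s0,s1,s2,s3,s4,s5,s6}  [seen]
{s0,s1,s2,s3,s4,s6} --x--> {s0,s1,s2,s3,s4,s5,s6}  [seen]
{s0,s1,s2,s3,s4,s6} --y--> {s0,s1,s2,s3,s4,s5,s6}  [seen]
Reachable DFA states: {s0}, {s2}, {s2,s3,s4,s5,s6}, {s0,s1,s2,s3}, {s0,s2,s4}, {s0,s1,s2,s3,s4,s5,s6}, {s0,s1,s2,s3,s4,s6}.
{s3} is not among them.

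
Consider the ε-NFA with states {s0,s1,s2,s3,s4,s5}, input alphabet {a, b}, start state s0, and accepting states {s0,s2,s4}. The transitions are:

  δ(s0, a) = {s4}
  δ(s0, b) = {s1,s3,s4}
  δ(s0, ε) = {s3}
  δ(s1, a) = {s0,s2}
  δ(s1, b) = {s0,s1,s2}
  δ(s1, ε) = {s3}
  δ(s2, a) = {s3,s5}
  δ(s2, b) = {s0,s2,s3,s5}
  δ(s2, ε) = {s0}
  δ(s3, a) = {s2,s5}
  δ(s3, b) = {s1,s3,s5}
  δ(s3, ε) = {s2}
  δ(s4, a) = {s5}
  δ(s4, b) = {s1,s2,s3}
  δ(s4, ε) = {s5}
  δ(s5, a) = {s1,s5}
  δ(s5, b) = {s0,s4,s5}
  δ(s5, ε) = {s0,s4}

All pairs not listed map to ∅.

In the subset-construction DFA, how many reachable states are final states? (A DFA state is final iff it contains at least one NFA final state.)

Start state of the DFA: {s0,s2,s3} (ε-closure of the NFA start).
{s0,s2,s3} --a--> {s0,s2,s3,s4,s5}  [new]
{s0,s2,s3} --b--> {s0,s1,s2,s3,s4,s5}  [new]
{s0,s2,s3,s4,s5} --a--> {s0,s1,s2,s3,s4,s5}  [seen]
{s0,s2,s3,s4,s5} --b--> {s0,s1,s2,s3,s4,s5}  [seen]
{s0,s1,s2,s3,s4,s5} --a--> {s0,s1,s2,s3,s4,s5}  [seen]
{s0,s1,s2,s3,s4,s5} --b--> {s0,s1,s2,s3,s4,s5}  [seen]
Reachable DFA states: {s0,s2,s3}, {s0,s2,s3,s4,s5}, {s0,s1,s2,s3,s4,s5}.
Accepting DFA states (contain an NFA accepting state): {s0,s2,s3}, {s0,s2,s3,s4,s5}, {s0,s1,s2,s3,s4,s5}.

3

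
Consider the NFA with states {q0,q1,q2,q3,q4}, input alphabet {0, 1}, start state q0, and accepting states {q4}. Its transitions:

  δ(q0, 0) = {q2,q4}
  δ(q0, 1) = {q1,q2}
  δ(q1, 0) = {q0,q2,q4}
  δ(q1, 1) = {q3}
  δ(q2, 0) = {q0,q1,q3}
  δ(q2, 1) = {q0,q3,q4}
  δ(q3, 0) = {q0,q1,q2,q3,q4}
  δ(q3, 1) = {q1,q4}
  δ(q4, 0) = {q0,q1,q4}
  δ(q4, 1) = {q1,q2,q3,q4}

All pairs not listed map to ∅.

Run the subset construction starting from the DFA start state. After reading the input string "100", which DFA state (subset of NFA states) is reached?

{q0,q1,q2,q3,q4}

Start: {q0}.
δ(q0,1) = {q1,q2}.
Union: {q1,q2}.
After 1: {q1,q2}.
δ(q1,0) = {q0,q2,q4}; δ(q2,0) = {q0,q1,q3}.
Union: {q0,q1,q2,q3,q4}.
After 0: {q0,q1,q2,q3,q4}.
δ(q0,0) = {q2,q4}; δ(q1,0) = {q0,q2,q4}; δ(q2,0) = {q0,q1,q3}; δ(q3,0) = {q0,q1,q2,q3,q4}; δ(q4,0) = {q0,q1,q4}.
Union: {q0,q1,q2,q3,q4}.
After 0: {q0,q1,q2,q3,q4}.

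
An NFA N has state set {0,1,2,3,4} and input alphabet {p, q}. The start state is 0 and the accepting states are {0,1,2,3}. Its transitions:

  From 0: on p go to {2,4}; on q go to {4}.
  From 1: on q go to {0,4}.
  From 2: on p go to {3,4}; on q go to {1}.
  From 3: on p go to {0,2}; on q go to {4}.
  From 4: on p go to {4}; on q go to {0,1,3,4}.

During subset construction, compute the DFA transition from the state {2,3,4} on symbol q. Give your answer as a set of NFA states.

δ(2,q) = {1}; δ(3,q) = {4}; δ(4,q) = {0,1,3,4}.
Union: {0,1,3,4}.

{0,1,3,4}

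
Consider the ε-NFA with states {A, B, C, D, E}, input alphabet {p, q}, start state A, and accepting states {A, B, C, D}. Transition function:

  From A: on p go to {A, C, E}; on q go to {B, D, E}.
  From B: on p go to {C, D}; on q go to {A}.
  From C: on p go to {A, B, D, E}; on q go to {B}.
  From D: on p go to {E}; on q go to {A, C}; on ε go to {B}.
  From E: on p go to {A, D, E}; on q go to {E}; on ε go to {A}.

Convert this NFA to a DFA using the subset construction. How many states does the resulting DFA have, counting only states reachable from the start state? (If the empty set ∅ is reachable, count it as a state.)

Start state of the DFA: {A} (ε-closure of the NFA start).
{A} --p--> {A, C, E}  [new]
{A} --q--> {A, B, D, E}  [new]
{A, C, E} --p--> {A, B, C, D, E}  [new]
{A, C, E} --q--> {A, B, D, E}  [seen]
{A, B, D, E} --p--> {A, B, C, D, E}  [seen]
{A, B, D, E} --q--> {A, B, C, D, E}  [seen]
{A, B, C, D, E} --p--> {A, B, C, D, E}  [seen]
{A, B, C, D, E} --q--> {A, B, C, D, E}  [seen]
Reachable DFA states: {A}, {A, C, E}, {A, B, D, E}, {A, B, C, D, E}.

4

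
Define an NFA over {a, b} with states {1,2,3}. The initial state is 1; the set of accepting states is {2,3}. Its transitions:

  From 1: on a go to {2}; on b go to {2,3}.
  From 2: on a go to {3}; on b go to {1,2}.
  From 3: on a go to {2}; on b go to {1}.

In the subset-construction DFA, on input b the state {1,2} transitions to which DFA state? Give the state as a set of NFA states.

{1,2,3}

δ(1,b) = {2,3}; δ(2,b) = {1,2}.
Union: {1,2,3}.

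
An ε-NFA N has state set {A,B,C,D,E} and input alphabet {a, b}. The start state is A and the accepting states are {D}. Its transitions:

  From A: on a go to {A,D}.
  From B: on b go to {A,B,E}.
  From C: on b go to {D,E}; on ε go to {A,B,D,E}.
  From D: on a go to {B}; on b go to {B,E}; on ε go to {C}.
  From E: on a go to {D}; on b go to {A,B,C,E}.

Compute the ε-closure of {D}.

Begin with {D}.
D →ε {C}; add C.
C →ε {A,B,D,E}; add A, B, E.
ε-closure = {A,B,C,D,E}.

{A,B,C,D,E}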